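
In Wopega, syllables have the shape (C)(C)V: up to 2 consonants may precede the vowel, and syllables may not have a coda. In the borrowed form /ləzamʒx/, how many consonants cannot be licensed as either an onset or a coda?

3

The consonants /m/, /ʒ/, /x/ cannot be parsed into a legal (C)(C)V syllable (no codas are permitted; onsets may contain at most 2 consonants).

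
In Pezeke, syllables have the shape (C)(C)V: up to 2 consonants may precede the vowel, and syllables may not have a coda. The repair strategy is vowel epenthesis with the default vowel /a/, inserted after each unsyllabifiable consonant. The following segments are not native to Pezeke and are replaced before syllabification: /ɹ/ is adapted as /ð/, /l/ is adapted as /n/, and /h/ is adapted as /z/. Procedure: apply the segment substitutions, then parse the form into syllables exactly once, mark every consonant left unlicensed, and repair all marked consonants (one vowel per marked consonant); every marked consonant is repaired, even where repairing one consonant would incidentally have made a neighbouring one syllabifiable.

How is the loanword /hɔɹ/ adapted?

Substitution: /h/ → /z/, /ɹ/ → /ð/, giving /zɔð/.
Under (C)(C)V, the unsyllabifiable consonants are /ð/ (no codas are permitted; onsets may contain at most 2 consonants).
Each unlicensed consonant becomes the onset of a new syllable: /ð/ → /ða/.

zɔða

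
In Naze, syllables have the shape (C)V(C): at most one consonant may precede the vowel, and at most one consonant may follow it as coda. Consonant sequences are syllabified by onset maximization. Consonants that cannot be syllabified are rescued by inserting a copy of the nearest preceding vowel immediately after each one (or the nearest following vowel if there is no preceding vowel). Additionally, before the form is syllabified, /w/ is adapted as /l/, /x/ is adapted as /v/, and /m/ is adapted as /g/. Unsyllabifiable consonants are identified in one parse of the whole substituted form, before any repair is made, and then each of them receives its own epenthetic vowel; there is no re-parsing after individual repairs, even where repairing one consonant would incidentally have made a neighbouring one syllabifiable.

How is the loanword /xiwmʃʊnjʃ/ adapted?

vilgiʃʊnjʊʃʊ

Substitution: /x/ → /v/, /w/ → /l/, /m/ → /g/, giving /vilgʃʊnjʃ/.
Under (C)V(C), the unsyllabifiable consonants are /g/, /j/, /ʃ/ (at most one coda consonant is licensed; onsets are limited to one consonant).
Epenthesis after each stranded consonant: /g/ → /gi/, /j/ → /jʊ/, /ʃ/ → /ʃʊ/.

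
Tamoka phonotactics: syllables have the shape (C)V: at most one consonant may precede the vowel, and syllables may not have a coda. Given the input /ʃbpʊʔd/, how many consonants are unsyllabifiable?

4

Syllabifying with onset maximization leaves /ʃ/, /b/, /ʔ/, /d/ stranded (no codas are permitted; onsets are limited to one consonant).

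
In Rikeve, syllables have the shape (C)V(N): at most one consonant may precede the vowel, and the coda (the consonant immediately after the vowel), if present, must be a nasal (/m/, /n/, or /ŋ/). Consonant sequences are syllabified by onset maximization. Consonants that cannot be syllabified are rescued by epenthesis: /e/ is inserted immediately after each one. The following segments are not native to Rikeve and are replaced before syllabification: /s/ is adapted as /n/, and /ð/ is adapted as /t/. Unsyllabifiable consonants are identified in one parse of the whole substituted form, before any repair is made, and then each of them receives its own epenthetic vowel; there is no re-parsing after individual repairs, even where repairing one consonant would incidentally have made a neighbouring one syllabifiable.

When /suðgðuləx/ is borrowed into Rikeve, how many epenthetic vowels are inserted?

3

After substitution the input is /nutgtuləx/.
The unsyllabifiable consonants are /t/, /g/, /x/; each receives one epenthetic vowel.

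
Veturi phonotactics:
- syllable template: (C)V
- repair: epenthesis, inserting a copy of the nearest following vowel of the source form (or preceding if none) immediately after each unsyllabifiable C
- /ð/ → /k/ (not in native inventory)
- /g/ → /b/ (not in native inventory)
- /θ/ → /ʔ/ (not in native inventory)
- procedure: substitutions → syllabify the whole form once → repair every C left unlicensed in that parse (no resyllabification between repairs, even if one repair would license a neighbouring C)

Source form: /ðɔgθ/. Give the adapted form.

kɔbɔʔɔ

Substitution: /ð/ → /k/, /g/ → /b/, /θ/ → /ʔ/, giving /kɔbʔ/.
Under (C)V, the unsyllabifiable consonants are /b/, /ʔ/ (no codas are permitted; onsets are limited to one consonant).
Each unlicensed consonant becomes the onset of a new syllable: /b/ → /bɔ/, /ʔ/ → /ʔɔ/.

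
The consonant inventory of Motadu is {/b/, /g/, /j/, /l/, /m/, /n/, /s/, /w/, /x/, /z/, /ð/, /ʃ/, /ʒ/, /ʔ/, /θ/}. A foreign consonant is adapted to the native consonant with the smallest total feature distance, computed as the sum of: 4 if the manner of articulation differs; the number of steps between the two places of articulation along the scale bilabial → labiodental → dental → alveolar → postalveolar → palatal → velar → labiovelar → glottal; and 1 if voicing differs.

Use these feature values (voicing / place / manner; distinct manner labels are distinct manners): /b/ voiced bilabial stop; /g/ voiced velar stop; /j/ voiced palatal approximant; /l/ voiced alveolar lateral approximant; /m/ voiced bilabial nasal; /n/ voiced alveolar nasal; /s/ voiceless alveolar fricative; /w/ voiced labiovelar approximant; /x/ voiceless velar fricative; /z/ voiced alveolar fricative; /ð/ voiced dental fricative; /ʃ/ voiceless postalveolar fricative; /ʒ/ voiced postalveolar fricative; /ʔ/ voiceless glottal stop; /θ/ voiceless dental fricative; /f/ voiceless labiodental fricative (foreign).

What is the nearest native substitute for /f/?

θ

/θ/ is closest: same manner (fricative), place distance 1 (labiodental→dental), same voicing; total 1. Next closest is /s/ at distance 2.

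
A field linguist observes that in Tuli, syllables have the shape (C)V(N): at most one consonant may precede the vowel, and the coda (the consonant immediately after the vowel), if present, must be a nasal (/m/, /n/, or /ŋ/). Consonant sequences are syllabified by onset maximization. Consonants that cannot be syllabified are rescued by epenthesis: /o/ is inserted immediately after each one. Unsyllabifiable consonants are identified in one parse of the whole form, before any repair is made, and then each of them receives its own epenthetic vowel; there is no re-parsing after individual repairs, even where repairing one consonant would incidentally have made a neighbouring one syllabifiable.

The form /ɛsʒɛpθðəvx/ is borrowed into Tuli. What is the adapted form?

ɛsoʒɛpoθoðəvoxo

Under (C)V(N), the unsyllabifiable consonants are /s/, /p/, /θ/, /v/, /x/ (only a nasal (/m/, /n/, or /ŋ/) is licensed in coda position; onsets are limited to one consonant).
Each unlicensed consonant becomes the onset of a new syllable: /s/ → /so/, /p/ → /po/, /θ/ → /θo/, /v/ → /vo/, /x/ → /xo/.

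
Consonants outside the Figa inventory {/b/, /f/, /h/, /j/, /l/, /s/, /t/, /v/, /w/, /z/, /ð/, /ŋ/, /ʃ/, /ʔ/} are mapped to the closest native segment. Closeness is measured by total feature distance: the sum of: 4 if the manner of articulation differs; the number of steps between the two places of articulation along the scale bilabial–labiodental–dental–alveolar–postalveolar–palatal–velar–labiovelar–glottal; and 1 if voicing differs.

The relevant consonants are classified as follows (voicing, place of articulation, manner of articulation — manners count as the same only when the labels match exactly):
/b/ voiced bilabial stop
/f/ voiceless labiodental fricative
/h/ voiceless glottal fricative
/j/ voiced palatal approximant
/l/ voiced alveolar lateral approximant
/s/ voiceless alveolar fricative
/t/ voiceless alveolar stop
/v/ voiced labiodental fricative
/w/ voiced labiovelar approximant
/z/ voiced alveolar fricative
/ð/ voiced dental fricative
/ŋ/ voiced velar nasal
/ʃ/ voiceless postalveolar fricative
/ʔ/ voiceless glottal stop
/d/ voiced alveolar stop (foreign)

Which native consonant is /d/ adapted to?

t

/t/ is closest: same manner (stop), place distance 0 (alveolar→alveolar), voicing differs (+1); total 1. Next closest is /b/ at distance 3.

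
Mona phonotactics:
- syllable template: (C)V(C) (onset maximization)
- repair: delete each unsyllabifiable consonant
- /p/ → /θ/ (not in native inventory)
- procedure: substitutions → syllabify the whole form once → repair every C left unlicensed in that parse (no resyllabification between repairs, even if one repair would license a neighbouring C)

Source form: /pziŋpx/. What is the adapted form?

ziŋ

Substitution: /p/ → /θ/, giving /θziŋθx/.
The consonants /θ/, /θ/, /x/ cannot be parsed into a legal (C)V(C) syllable (at most one coda consonant is licensed; onsets are limited to one consonant).
Deleting the stranded consonants removes /θ/, /θ/, /x/.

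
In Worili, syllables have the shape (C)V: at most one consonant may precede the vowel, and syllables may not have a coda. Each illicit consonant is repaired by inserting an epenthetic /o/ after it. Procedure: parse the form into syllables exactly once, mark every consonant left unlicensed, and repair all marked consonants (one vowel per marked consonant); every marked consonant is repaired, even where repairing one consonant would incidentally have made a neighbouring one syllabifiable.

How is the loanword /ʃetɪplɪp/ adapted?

The consonants /p/, /p/ cannot be parsed into a legal (C)V syllable (no codas are permitted; onsets are limited to one consonant).
Each unlicensed consonant becomes the onset of a new syllable: /p/ → /po/, /p/ → /po/.

ʃetɪpolɪpo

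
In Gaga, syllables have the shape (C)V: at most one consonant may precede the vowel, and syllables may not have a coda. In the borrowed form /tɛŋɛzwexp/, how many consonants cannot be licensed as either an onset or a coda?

The consonants /z/, /x/, /p/ cannot be parsed into a legal (C)V syllable (no codas are permitted; onsets are limited to one consonant).

3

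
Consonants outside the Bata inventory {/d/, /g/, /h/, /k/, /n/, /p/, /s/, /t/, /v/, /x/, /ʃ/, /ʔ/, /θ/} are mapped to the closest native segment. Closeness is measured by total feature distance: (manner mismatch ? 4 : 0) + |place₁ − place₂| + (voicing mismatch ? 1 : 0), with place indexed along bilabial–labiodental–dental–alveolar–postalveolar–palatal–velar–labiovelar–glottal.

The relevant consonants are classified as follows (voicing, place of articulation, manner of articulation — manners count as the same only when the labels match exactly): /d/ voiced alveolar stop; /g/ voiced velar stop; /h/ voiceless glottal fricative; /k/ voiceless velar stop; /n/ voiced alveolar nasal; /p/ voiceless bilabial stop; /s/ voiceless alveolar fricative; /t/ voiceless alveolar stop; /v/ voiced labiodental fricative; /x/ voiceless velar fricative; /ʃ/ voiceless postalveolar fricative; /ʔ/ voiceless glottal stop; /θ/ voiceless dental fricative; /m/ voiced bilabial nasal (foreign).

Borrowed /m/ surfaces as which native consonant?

n

/n/ is closest: same manner (nasal), place distance 3 (bilabial→alveolar), same voicing; total 3. Next closest is /p/ at distance 5.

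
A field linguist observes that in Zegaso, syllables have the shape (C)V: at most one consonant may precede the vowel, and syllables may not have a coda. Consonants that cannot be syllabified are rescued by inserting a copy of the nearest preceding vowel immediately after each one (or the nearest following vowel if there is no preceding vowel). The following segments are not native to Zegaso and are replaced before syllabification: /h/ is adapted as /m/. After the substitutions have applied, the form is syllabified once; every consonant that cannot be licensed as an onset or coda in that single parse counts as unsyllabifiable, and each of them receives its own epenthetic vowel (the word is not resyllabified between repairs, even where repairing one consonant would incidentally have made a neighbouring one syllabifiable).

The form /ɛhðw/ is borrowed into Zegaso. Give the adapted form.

Substitution: /h/ → /m/, giving /ɛmðw/.
Under (C)V, the unsyllabifiable consonants are /m/, /ð/, /w/ (no codas are permitted; onsets are limited to one consonant).
Each unlicensed consonant becomes the onset of a new syllable: /m/ → /mɛ/, /ð/ → /ðɛ/, /w/ → /wɛ/.

ɛmɛðɛwɛ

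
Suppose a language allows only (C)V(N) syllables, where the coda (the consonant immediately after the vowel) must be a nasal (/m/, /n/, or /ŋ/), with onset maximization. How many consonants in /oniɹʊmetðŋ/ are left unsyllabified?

Syllabifying with onset maximization leaves /t/, /ð/, /ŋ/ stranded (only a nasal (/m/, /n/, or /ŋ/) is licensed in coda position; onsets are limited to one consonant).

3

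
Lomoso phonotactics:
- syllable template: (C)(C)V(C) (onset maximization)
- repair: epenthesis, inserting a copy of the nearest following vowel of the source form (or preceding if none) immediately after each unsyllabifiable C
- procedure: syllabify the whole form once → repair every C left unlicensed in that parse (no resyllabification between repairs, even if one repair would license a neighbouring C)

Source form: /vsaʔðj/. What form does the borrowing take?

The consonants /ð/, /j/ cannot be parsed into a legal (C)(C)V(C) syllable (at most one coda consonant is licensed; onsets may contain at most 2 consonants).
Inserting the epenthetic vowel yields /ð/ → /ða/, /j/ → /ja/.

vsaʔðaja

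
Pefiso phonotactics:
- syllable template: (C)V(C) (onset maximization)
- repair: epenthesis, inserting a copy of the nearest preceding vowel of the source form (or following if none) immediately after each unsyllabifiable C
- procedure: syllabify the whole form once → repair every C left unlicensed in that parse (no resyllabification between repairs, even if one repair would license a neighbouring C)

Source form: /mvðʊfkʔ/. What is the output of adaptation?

mʊvʊðʊfkʊʔʊ

Syllabifying with onset maximization leaves /m/, /v/, /k/, /ʔ/ stranded (at most one coda consonant is licensed; onsets are limited to one consonant).
Inserting the epenthetic vowel yields /m/ → /mʊ/, /v/ → /vʊ/, /k/ → /kʊ/, /ʔ/ → /ʔʊ/.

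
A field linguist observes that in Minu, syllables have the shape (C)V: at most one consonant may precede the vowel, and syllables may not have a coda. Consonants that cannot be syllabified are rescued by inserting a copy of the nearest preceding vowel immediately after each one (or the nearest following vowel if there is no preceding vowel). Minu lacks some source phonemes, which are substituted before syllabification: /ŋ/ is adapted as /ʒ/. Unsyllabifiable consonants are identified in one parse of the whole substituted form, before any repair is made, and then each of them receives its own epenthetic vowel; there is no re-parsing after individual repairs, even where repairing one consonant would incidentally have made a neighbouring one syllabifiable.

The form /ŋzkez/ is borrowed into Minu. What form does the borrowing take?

ʒezekeze

Substitution: /ŋ/ → /ʒ/, giving /ʒzkez/.
Under (C)V, the unsyllabifiable consonants are /ʒ/, /z/, /z/ (no codas are permitted; onsets are limited to one consonant).
Inserting the epenthetic vowel yields /ʒ/ → /ʒe/, /z/ → /ze/, /z/ → /ze/.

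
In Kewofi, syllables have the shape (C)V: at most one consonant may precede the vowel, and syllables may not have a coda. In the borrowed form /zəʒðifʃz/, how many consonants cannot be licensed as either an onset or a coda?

4

Under (C)V, the unsyllabifiable consonants are /ʒ/, /f/, /ʃ/, /z/ (no codas are permitted; onsets are limited to one consonant).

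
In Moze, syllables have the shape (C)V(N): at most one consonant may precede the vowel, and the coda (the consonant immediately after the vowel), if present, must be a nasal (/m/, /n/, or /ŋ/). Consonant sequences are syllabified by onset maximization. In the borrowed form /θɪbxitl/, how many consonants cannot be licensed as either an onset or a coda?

Syllabifying with onset maximization leaves /b/, /t/, /l/ stranded (only a nasal (/m/, /n/, or /ŋ/) is licensed in coda position; onsets are limited to one consonant).

3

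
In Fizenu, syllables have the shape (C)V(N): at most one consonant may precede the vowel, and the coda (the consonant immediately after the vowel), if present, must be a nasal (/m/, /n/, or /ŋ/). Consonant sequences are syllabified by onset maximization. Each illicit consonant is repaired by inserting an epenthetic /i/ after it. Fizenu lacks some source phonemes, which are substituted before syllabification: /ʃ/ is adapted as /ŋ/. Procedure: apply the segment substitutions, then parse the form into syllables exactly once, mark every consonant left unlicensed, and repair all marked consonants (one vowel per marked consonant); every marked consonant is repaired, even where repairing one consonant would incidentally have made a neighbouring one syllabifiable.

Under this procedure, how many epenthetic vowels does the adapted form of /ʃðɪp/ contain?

2

After substitution the input is /ŋðɪp/.
The unsyllabifiable consonants are /ŋ/, /p/; each receives one epenthetic vowel.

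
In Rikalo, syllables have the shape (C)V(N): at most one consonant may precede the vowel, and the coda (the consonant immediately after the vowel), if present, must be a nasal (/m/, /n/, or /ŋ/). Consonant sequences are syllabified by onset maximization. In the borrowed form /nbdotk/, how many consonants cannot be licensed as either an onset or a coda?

The consonants /n/, /b/, /t/, /k/ cannot be parsed into a legal (C)V(N) syllable (only a nasal (/m/, /n/, or /ŋ/) is licensed in coda position; onsets are limited to one consonant).

4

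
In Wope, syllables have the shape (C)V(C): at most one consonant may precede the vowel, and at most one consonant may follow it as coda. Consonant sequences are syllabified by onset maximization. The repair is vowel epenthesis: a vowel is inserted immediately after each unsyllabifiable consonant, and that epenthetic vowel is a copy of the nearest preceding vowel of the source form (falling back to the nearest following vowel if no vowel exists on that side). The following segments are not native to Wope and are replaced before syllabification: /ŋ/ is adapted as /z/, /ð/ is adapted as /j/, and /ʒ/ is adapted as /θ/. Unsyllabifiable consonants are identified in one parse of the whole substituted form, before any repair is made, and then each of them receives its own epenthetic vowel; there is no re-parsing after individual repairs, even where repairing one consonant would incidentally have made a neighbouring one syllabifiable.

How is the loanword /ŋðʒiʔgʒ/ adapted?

Substitution: /ŋ/ → /z/, /ð/ → /j/, /ʒ/ → /θ/, giving /zjθiʔgθ/.
Syllabifying with onset maximization leaves /z/, /j/, /g/, /θ/ stranded (at most one coda consonant is licensed; onsets are limited to one consonant).
Each unlicensed consonant becomes the onset of a new syllable: /z/ → /zi/, /j/ → /ji/, /g/ → /gi/, /θ/ → /θi/.

zijiθiʔgiθi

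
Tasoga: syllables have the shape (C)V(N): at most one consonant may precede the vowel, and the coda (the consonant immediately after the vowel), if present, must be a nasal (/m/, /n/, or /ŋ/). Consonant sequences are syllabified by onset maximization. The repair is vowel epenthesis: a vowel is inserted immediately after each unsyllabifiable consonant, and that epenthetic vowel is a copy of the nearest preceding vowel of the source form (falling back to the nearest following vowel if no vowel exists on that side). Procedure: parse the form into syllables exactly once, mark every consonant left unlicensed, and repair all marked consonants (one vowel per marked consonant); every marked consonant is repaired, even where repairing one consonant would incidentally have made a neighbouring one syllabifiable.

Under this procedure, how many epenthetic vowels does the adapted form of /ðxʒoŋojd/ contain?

The unsyllabifiable consonants are /ð/, /x/, /j/, /d/; each receives one epenthetic vowel.

4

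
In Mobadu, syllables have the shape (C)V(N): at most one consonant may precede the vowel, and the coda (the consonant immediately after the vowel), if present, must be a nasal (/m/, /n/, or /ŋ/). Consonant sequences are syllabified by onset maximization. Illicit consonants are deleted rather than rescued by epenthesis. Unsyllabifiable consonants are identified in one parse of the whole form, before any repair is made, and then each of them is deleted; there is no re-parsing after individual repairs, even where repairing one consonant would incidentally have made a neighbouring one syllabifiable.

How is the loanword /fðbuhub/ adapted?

buhu

Syllabifying with onset maximization leaves /f/, /ð/, /b/ stranded (only a nasal (/m/, /n/, or /ŋ/) is licensed in coda position; onsets are limited to one consonant).
Deletion applies to /f/, /ð/, /b/.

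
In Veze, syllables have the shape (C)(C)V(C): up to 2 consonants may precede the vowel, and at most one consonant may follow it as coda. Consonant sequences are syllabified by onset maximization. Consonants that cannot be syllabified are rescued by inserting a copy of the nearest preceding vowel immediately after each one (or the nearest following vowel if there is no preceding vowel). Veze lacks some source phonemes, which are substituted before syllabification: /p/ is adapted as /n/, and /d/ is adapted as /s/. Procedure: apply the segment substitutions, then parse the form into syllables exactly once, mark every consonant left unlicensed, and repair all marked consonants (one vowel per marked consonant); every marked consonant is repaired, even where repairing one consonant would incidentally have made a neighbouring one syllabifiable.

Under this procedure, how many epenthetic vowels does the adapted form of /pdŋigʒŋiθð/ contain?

After substitution the input is /nsŋigʒŋiθð/.
The unsyllabifiable consonants are /n/, /ð/; each receives one epenthetic vowel.

2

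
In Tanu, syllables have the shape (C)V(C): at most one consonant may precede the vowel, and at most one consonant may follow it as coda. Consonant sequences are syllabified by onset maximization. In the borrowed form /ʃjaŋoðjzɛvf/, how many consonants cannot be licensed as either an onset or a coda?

3

Under (C)V(C), the unsyllabifiable consonants are /ʃ/, /j/, /f/ (at most one coda consonant is licensed; onsets are limited to one consonant).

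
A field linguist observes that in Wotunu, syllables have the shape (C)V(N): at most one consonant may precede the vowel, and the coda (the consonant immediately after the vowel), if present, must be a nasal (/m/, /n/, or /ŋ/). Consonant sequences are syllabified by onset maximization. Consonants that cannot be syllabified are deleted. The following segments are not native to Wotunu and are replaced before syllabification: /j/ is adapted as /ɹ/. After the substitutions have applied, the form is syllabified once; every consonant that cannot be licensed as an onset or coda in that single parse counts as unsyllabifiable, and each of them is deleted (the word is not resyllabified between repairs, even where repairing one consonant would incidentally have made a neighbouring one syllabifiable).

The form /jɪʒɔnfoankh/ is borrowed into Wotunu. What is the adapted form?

Substitution: /j/ → /ɹ/, giving /ɹɪʒɔnfoankh/.
The consonants /k/, /h/ cannot be parsed into a legal (C)V(N) syllable (only a nasal (/m/, /n/, or /ŋ/) is licensed in coda position; onsets are limited to one consonant).
Each unlicensed consonant is deleted: /k/, /h/.

ɹɪʒɔnfoan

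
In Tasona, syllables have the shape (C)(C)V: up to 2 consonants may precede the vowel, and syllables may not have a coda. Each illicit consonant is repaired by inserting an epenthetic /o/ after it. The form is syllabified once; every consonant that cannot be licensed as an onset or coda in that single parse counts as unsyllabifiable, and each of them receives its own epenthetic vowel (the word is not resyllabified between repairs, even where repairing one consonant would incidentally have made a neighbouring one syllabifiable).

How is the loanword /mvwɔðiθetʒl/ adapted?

The consonants /m/, /t/, /ʒ/, /l/ cannot be parsed into a legal (C)(C)V syllable (no codas are permitted; onsets may contain at most 2 consonants).
Each unlicensed consonant becomes the onset of a new syllable: /m/ → /mo/, /t/ → /to/, /ʒ/ → /ʒo/, /l/ → /lo/.

movwɔðiθetoʒolo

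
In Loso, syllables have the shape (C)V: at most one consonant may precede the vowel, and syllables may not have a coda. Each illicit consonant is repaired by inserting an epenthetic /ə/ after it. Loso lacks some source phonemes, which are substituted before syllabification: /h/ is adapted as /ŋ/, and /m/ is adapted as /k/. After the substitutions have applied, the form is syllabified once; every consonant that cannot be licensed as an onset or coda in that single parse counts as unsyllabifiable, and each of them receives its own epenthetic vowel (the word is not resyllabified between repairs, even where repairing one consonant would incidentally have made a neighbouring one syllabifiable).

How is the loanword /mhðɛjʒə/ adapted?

kəŋəðɛjəʒə

Substitution: /m/ → /k/, /h/ → /ŋ/, giving /kŋðɛjʒə/.
Syllabifying with onset maximization leaves /k/, /ŋ/, /j/ stranded (no codas are permitted; onsets are limited to one consonant).
Each unlicensed consonant becomes the onset of a new syllable: /k/ → /kə/, /ŋ/ → /ŋə/, /j/ → /jə/.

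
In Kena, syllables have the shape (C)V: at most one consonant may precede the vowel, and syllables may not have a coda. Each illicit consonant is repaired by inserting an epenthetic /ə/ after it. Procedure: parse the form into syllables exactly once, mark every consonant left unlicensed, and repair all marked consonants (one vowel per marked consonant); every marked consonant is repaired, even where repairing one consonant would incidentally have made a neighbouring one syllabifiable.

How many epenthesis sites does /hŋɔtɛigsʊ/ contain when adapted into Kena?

2

The unsyllabifiable consonants are /h/, /g/; each receives one epenthetic vowel.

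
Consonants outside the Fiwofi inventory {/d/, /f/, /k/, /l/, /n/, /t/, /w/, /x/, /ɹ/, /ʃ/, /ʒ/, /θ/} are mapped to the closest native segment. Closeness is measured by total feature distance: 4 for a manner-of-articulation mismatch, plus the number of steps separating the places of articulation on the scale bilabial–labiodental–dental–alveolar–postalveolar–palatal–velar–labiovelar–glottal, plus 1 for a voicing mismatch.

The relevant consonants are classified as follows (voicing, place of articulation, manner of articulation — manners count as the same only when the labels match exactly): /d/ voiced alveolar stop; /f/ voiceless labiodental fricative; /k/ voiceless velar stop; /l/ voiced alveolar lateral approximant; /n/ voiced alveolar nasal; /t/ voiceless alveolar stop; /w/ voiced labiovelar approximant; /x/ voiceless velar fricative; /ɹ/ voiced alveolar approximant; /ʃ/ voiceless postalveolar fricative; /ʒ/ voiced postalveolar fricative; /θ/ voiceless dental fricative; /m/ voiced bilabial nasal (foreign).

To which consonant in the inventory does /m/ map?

/n/ is closest: same manner (nasal), place distance 3 (bilabial→alveolar), same voicing; total 3. Next closest is /f/ at distance 6.

n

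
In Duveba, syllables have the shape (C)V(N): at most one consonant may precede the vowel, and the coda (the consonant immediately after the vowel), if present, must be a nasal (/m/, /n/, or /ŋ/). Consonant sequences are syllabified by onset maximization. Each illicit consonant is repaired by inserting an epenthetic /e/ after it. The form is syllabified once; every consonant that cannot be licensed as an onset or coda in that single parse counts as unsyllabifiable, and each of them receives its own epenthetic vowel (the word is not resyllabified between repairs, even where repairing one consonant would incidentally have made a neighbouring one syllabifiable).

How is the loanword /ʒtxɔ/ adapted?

ʒetexɔ

Under (C)V(N), the unsyllabifiable consonants are /ʒ/, /t/ (only a nasal (/m/, /n/, or /ŋ/) is licensed in coda position; onsets are limited to one consonant).
Inserting the epenthetic vowel yields /ʒ/ → /ʒe/, /t/ → /te/.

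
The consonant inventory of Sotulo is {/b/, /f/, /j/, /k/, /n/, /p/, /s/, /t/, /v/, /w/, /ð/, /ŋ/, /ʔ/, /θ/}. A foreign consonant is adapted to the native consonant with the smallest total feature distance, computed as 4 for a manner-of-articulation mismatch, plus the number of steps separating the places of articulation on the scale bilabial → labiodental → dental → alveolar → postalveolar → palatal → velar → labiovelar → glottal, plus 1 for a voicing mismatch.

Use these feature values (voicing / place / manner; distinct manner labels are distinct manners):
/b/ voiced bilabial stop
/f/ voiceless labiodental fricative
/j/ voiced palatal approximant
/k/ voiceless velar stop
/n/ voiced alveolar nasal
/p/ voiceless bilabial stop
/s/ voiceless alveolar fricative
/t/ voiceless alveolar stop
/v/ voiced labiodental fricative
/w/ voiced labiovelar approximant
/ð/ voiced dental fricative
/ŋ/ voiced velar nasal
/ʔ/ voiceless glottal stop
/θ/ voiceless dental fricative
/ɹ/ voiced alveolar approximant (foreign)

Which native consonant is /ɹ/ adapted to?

/j/ is closest: same manner (approximant), place distance 2 (alveolar→palatal), same voicing; total 2. Next closest is /n/ at distance 4.

j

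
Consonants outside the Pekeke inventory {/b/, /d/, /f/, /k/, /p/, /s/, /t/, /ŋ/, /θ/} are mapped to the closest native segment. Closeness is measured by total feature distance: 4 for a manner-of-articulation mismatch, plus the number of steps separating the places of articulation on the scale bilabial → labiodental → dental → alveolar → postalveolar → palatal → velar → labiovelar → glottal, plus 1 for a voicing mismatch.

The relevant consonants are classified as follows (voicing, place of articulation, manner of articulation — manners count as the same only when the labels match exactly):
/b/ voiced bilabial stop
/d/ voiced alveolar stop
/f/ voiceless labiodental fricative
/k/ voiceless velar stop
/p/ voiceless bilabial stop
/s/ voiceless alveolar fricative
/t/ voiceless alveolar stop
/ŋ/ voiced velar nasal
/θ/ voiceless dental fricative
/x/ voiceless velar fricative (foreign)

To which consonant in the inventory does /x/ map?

s

/s/ is closest: same manner (fricative), place distance 3 (velar→alveolar), same voicing; total 3. Next closest is /k/ at distance 4.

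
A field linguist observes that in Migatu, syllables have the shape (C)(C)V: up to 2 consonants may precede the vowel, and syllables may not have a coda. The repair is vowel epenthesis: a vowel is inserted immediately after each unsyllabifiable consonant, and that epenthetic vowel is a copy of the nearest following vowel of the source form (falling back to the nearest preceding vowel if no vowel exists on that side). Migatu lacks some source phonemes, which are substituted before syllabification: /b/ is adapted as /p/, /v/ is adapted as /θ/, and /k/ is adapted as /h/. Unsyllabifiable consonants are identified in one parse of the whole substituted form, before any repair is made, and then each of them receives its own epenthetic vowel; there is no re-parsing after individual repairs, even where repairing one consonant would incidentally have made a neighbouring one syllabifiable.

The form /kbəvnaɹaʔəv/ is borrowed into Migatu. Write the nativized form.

hpəθnaɹaʔəθə

Substitution: /k/ → /h/, /b/ → /p/, /v/ → /θ/, giving /hpəθnaɹaʔəθ/.
Syllabifying with onset maximization leaves /θ/ stranded (no codas are permitted; onsets may contain at most 2 consonants).
Each unlicensed consonant becomes the onset of a new syllable: /θ/ → /θə/.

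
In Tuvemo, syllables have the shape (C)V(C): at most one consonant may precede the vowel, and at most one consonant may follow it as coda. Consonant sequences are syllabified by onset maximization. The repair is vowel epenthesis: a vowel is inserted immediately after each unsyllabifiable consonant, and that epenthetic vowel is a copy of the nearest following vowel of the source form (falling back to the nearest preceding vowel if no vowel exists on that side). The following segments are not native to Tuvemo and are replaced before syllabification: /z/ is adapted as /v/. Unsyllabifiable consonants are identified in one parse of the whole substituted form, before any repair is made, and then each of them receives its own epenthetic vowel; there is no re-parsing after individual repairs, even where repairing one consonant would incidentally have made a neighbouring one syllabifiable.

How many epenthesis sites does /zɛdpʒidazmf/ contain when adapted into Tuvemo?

After substitution the input is /vɛdpʒidavmf/.
The unsyllabifiable consonants are /p/, /m/, /f/; each receives one epenthetic vowel.

3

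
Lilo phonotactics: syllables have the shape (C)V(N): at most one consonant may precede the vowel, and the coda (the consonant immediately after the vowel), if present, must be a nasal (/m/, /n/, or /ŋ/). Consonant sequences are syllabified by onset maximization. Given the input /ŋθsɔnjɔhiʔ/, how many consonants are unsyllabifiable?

The consonants /ŋ/, /θ/, /ʔ/ cannot be parsed into a legal (C)V(N) syllable (only a nasal (/m/, /n/, or /ŋ/) is licensed in coda position; onsets are limited to one consonant).

3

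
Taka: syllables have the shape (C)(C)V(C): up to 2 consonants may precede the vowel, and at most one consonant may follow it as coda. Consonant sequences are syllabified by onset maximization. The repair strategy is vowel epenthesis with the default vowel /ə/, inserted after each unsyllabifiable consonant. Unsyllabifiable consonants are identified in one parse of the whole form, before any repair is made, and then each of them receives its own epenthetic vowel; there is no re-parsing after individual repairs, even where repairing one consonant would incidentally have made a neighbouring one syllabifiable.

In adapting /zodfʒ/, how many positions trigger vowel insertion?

The unsyllabifiable consonants are /f/, /ʒ/; each receives one epenthetic vowel.

2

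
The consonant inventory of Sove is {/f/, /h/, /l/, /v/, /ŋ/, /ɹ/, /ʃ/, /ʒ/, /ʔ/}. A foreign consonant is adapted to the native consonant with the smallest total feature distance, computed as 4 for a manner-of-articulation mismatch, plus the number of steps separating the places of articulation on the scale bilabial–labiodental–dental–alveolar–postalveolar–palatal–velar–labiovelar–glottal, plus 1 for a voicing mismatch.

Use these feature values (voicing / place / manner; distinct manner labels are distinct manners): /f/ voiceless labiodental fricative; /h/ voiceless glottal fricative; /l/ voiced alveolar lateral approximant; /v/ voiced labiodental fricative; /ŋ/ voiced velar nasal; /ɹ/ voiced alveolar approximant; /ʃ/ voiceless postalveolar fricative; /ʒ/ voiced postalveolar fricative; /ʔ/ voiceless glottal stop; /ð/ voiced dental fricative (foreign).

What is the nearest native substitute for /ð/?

v

/v/ is closest: same manner (fricative), place distance 1 (dental→labiodental), same voicing; total 1. Next closest is /f/ at distance 2.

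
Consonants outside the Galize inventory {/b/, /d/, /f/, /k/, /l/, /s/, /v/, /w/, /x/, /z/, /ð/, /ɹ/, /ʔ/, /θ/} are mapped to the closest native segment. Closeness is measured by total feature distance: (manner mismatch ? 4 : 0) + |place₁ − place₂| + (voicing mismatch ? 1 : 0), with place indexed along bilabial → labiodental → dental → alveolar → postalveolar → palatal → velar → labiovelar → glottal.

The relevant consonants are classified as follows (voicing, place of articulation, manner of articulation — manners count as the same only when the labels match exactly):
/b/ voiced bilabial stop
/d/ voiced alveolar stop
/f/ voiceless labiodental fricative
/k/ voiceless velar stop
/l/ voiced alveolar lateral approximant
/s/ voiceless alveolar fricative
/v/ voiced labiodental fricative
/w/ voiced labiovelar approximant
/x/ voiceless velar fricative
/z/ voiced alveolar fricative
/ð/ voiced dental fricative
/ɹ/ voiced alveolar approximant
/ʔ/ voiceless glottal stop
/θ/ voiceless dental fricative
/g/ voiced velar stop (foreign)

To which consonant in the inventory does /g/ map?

/k/ is closest: same manner (stop), place distance 0 (velar→velar), voicing differs (+1); total 1. Next closest is /d/ at distance 3.

k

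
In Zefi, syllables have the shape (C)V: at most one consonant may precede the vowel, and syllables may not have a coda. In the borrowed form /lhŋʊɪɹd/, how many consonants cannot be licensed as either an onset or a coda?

The consonants /l/, /h/, /ɹ/, /d/ cannot be parsed into a legal (C)V syllable (no codas are permitted; onsets are limited to one consonant).

4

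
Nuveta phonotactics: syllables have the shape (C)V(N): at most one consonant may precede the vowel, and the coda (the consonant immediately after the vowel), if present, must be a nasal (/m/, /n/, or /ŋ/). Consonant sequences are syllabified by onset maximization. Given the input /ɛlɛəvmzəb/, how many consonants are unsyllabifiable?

3

Under (C)V(N), the unsyllabifiable consonants are /v/, /m/, /b/ (only a nasal (/m/, /n/, or /ŋ/) is licensed in coda position; onsets are limited to one consonant).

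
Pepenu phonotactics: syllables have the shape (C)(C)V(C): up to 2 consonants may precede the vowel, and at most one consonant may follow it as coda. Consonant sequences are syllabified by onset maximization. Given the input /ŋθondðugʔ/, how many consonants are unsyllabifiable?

1

Syllabifying with onset maximization leaves /ʔ/ stranded (at most one coda consonant is licensed; onsets may contain at most 2 consonants).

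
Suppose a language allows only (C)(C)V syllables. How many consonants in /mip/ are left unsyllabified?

Syllabifying with onset maximization leaves /p/ stranded (no codas are permitted; onsets may contain at most 2 consonants).

1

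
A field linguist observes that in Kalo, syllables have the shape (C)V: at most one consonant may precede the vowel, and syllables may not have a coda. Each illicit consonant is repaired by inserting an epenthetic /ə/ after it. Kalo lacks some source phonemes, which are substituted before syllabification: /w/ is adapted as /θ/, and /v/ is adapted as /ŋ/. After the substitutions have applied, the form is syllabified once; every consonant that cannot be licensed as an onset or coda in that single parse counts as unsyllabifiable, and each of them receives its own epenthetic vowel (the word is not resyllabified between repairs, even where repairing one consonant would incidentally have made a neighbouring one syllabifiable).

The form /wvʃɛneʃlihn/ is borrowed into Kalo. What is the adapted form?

θəŋəʃɛneʃəlihənə

Substitution: /w/ → /θ/, /v/ → /ŋ/, giving /θŋʃɛneʃlihn/.
Syllabifying with onset maximization leaves /θ/, /ŋ/, /ʃ/, /h/, /n/ stranded (no codas are permitted; onsets are limited to one consonant).
Each unlicensed consonant becomes the onset of a new syllable: /θ/ → /θə/, /ŋ/ → /ŋə/, /ʃ/ → /ʃə/, /h/ → /hə/, /n/ → /nə/.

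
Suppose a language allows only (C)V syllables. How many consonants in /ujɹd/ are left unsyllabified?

The consonants /j/, /ɹ/, /d/ cannot be parsed into a legal (C)V syllable (no codas are permitted; onsets are limited to one consonant).

3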